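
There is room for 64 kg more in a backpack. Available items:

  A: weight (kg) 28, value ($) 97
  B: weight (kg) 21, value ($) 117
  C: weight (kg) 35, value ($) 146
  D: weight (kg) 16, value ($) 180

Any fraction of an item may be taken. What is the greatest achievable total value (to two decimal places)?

409.63

Order: D (180/16=11.25) > B (117/21=5.57) > C (146/35=4.17) > A (97/28=3.46)
Fill: take D (16 @ 180) → take B (21 @ 117) → take 27/35 of C → 112.63; 64/64 used.
Total value = 409.63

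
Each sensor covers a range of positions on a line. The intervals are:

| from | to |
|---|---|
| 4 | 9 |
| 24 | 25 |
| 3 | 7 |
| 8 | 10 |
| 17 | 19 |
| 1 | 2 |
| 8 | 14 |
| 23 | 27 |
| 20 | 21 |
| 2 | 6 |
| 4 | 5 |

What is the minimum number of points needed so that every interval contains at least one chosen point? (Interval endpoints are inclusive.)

6

Process intervals by earliest right end; each time one isn't hit yet, stab at its right endpoint.
By right end: [1,2]  [4,5]  [2,6]  [3,7]  [4,9]  [8,10]  [8,14]  [17,19]  [20,21]  [24,25]  [23,27]
[1,2] uncovered → point at 2; [4,5] uncovered → point at 5; [8,10] uncovered → point at 10; [17,19] uncovered → point at 19; [20,21] uncovered → point at 21; [24,25] uncovered → point at 25.
Points: 2, 5, 10, 19, 21, 25 (6 total).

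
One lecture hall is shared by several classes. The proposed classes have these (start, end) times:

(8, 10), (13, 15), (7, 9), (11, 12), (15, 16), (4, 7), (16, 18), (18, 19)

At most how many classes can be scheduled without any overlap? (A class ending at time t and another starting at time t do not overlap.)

Sort by end time and greedily take each interval whose start is ≥ the last chosen end.
By end time: (4,7), (7,9), (8,10), (11,12), (13,15), (15,16), (16,18), (18,19).
Pick (4,7); next start ≥ 7 → (7,9); next start ≥ 9 → (11,12); next start ≥ 12 → (13,15); next start ≥ 15 → (15,16); next start ≥ 16 → (16,18); next start ≥ 18 → (18,19).
Selected 7 classes.

7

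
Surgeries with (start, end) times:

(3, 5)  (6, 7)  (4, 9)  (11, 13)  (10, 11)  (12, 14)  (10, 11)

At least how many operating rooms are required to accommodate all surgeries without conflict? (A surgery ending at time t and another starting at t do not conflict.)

Events (time:±→running): 3:+→1 4:+→2 … peak 2.

2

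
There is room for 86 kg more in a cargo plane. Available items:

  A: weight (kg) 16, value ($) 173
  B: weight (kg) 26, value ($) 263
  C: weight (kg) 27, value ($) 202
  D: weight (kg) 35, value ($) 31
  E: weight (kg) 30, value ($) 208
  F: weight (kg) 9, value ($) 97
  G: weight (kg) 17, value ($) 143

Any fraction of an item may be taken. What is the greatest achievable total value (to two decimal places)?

Greedy by value/weight ratio, highest first.
Order: A (173/16=10.81) > F (97/9=10.78) > B (263/26=10.12) > G (143/17=8.41) > C (202/27=7.48) > E (208/30=6.93) > D (31/35=0.89)
Fill: take A (16 @ 173) → take F (9 @ 97) → take B (26 @ 263) → take G (17 @ 143) → take 18/27 of C → 134.67; 86/86 used.
Total value = 810.67

810.67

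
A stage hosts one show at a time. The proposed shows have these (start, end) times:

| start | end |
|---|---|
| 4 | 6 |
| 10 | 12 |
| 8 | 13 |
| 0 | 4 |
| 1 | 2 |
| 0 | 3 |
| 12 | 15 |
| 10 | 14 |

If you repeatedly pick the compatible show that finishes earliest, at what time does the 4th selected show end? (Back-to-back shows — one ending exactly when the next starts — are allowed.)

Sorted by end: (1,2)  (0,3)  (0,4)  (4,6)  (10,12)  (8,13)  (10,14)  (12,15)
take (1,2); skip (0,4); take (4,6); take (10,12); skip (8,13); take (12,15).
Selected: (1,2) (4,6) (10,12) (12,15)

15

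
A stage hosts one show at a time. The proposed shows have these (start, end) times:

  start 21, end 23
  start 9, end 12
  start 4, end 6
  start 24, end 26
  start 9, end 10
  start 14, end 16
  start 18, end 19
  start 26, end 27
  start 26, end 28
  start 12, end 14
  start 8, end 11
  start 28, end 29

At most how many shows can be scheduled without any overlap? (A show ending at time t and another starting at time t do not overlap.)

9

Sort by end time and greedily take each interval whose start is ≥ the last chosen end.
Sorted by end: (4,6)  (9,10)  (8,11)  (9,12)  (12,14)  (14,16)  (18,19)  (21,23)  (24,26)  (26,27)  (26,28)  (28,29)
take (4,6); take (9,10); skip (9,12); take (12,14); take (14,16); take (18,19); take (21,23); take (24,26); take (26,27); take (28,29).
Selected 9 shows.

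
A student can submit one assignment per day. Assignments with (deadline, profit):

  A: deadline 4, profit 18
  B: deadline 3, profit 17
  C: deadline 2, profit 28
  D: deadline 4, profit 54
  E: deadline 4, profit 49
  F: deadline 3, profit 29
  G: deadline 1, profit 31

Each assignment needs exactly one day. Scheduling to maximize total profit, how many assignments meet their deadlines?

Sort by profit descending; place each in the latest free slot ≤ its deadline.
By profit: D(d4,54), E(d4,49), G(d1,31), F(d3,29), C(d2,28), A(d4,18), B(d3,17)
D→slot 4; E→slot 3; G→slot 1; F→slot 2; C skipped; A skipped; B skipped.
4 of 7 scheduled.

4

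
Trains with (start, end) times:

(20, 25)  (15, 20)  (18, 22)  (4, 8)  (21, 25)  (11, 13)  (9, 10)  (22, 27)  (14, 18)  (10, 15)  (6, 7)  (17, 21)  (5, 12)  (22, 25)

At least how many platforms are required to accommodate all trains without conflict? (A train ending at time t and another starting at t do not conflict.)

4

starts: [4, 5, 6, 9, 10, 11, 14, 15, 17, 18, 20, 21, 22, 22]
ends:   [7, 8, 10, 12, 13, 15, 18, 20, 21, 22, 25, 25, 25, 27]
s4→1 s5→2 s6→3 e7→2 e8→1 s9→2 e10→1 s10→2 s11→3 e12→2 e13→1 s14→2 e15→1 s15→2 s17→3 e18→2 s18→3 e20→2 s20→3 e21→2 s21→3 e22→2 s22→3 s22→4  — peak 4.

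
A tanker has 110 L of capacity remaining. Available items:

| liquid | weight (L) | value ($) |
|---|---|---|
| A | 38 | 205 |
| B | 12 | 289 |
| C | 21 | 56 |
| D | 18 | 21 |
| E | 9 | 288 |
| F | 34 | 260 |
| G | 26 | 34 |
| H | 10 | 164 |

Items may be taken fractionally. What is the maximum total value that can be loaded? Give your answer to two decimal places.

Order: E (288/9=32.00) > B (289/12=24.08) > H (164/10=16.40) > F (260/34=7.65) > A (205/38=5.39) > C (56/21=2.67) > G (34/26=1.31) > D (21/18=1.17)
Fill: take E (9 @ 288) → take B (12 @ 289) → take H (10 @ 164) → take F (34 @ 260) → take A (38 @ 205) → take 7/21 of C → 18.67; 110/110 used.
Total value = 1224.67

1224.67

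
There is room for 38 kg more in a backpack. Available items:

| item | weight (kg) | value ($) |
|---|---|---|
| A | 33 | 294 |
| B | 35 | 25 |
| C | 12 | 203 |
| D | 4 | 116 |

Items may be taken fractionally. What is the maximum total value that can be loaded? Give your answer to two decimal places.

515.00

Order: D (116/4=29.00) > C (203/12=16.92) > A (294/33=8.91) > B (25/35=0.71)
Fill: take D (4 @ 116) → take C (12 @ 203) → take 22/33 of A → 196.00; 38/38 used.
Total value = 515.00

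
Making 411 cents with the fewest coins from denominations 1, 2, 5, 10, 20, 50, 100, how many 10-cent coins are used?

411 = 4×100 + 1×10 + 1×1
Count of 10: 1

1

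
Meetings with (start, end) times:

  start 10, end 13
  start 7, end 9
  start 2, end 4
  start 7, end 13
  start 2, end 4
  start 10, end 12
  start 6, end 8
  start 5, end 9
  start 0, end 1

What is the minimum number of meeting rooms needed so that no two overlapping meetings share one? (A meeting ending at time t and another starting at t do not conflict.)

4

Count concurrent intervals with a sweep; the peak is the room count.
starts: [0, 2, 2, 5, 6, 7, 7, 10, 10]
ends:   [1, 4, 4, 8, 9, 9, 12, 13, 13]
s0→1 e1→0 s2→1 s2→2 e4→1 e4→0 s5→1 s6→2 s7→3 s7→4  — peak 4.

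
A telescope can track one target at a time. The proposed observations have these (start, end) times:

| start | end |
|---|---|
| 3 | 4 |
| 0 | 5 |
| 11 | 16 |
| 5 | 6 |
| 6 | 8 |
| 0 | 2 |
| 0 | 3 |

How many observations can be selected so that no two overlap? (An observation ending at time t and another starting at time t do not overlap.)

Sorted by end: (0,2)  (0,3)  (3,4)  (0,5)  (5,6)  (6,8)  (11,16)
take (0,2); take (3,4); take (5,6); take (6,8); take (11,16).
Selected 5 observations.

5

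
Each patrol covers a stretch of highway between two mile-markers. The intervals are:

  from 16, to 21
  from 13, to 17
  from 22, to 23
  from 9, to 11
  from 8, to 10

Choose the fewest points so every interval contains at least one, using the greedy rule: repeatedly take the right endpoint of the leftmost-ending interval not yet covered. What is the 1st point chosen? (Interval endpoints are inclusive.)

Sort by right endpoint; whenever an interval is uncovered, place a point at its right end.
By right end: [8,10]  [9,11]  [13,17]  [16,21]  [22,23]
[8,10] uncovered → point at 10; [13,17] uncovered → point at 17; [22,23] uncovered → point at 23.
Points: 10, 17, 23 (3 total).

10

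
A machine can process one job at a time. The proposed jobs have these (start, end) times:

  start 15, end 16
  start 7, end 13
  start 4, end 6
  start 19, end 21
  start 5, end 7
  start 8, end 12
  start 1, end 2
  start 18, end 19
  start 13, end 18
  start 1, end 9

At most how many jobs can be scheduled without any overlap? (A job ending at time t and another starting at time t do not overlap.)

6

Greedy by earliest finish: after sorting by end time, pick each interval compatible with the last pick.
By end time: (1,2), (4,6), (5,7), (1,9), (8,12), (7,13), (15,16), (13,18), (18,19), (19,21).
Pick (1,2); next start ≥ 2 → (4,6); next start ≥ 6 → (8,12); next start ≥ 12 → (15,16); next start ≥ 16 → (18,19); next start ≥ 19 → (19,21).
Selected 6 jobs.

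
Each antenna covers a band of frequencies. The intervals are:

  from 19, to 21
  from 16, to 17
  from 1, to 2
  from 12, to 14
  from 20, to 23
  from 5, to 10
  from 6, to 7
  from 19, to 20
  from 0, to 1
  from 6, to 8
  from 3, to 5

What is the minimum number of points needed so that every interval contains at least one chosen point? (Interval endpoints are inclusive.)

Sorted: [0,1] [1,2] [3,5] [6,7] [6,8] [5,10] [12,14] [16,17] [19,20] [19,21] [20,23]
{[0,1],[1,2]} hit by 1; {[3,5]} hit by 5; {[6,7],[6,8],[5,10]} hit by 7; {[12,14]} hit by 14; {[16,17]} hit by 17; {[19,20],[19,21],[20,23]} hit by 20.
Points: 1, 5, 7, 14, 17, 20 (6 total).

6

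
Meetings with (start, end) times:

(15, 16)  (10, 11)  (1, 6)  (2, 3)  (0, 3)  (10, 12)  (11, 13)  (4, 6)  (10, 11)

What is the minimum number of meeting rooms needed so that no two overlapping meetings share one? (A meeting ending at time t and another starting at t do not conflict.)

Count concurrent intervals with a sweep; the peak is the room count.
starts: [0, 1, 2, 4, 10, 10, 10, 11, 15]
ends:   [3, 3, 6, 6, 11, 11, 12, 13, 16]
s0→1 s1→2 s2→3  — peak 3.

3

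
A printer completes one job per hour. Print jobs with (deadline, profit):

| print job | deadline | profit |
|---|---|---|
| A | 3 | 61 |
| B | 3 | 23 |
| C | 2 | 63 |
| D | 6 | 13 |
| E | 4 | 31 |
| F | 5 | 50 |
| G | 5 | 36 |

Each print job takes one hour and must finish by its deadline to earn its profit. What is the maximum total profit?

254

By profit: C(d2,63), A(d3,61), F(d5,50), G(d5,36), E(d4,31), B(d3,23), D(d6,13)
C→slot 2; A→slot 3; F→slot 5; G→slot 4; E→slot 1; B skipped; D→slot 6.
Profit = 31 + 63 + 61 + 36 + 50 + 13 = 254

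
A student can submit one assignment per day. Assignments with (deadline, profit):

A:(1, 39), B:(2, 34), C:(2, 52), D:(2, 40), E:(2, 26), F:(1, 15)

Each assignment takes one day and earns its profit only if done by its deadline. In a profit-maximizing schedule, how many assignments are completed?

2

Sort by profit descending; place each in the latest free slot ≤ its deadline.
Profit order: C=52 D=40 A=39 B=34 E=26 F=15
Assign: C→slot 2, D→slot 1, A skipped, B skipped, E skipped, F skipped.
Slots: [1:D] [2:C]
2 of 6 scheduled.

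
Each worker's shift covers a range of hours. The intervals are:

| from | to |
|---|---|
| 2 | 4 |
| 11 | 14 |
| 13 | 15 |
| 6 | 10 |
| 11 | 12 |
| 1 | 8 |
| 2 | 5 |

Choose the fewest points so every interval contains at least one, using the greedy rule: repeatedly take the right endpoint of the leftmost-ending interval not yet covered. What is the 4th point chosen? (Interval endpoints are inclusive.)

15

Process intervals by earliest right end; each time one isn't hit yet, stab at its right endpoint.
Sorted: [2,4] [2,5] [1,8] [6,10] [11,12] [11,14] [13,15]
{[2,4],[2,5],[1,8]} hit by 4; {[6,10]} hit by 10; {[11,12],[11,14]} hit by 12; {[13,15]} hit by 15.
Points: 4, 10, 12, 15 (4 total).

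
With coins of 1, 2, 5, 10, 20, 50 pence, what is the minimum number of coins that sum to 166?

6

Use the largest denomination that fits, subtract, and repeat.
166 = 3×50 + 1×10 + 1×5 + 1×1
Total coins = 3 + 1 + 1 + 1 = 6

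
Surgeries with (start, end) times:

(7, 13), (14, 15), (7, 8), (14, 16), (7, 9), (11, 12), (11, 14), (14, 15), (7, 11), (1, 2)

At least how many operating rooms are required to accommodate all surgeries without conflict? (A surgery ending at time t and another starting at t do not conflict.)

Events (time:±→running): 1:+→1 2:-→0 7:+→1 7:+→2 7:+→3 7:+→4 … peak 4.

4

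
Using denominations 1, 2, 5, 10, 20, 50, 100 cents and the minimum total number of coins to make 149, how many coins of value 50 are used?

0

Use the largest denomination that fits, subtract, and repeat.
149 = 1×100 + 2×20 + 1×5 + 2×2
Count of 50: 0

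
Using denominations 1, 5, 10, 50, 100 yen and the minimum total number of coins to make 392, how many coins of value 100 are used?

392 − 3×100→92 − 1×50→42 − 4×10→2 − 2×1→0
Count of 100: 3

3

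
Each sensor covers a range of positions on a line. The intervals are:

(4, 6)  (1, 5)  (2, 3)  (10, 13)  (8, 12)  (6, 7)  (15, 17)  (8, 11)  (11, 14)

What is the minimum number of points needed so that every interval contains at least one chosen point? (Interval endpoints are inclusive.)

4

Process intervals by earliest right end; each time one isn't hit yet, stab at its right endpoint.
By right end: [2,3]  [1,5]  [4,6]  [6,7]  [8,11]  [8,12]  [10,13]  [11,14]  [15,17]
[2,3] uncovered → point at 3; [4,6] uncovered → point at 6; [8,11] uncovered → point at 11; [15,17] uncovered → point at 17.
Points: 3, 6, 11, 17 (4 total).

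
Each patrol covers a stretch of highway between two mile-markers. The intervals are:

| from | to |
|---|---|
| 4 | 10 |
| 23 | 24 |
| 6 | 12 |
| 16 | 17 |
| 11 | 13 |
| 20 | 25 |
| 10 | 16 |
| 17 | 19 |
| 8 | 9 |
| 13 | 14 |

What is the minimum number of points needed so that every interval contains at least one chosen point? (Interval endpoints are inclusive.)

4

Sorted: [8,9] [4,10] [6,12] [11,13] [13,14] [10,16] [16,17] [17,19] [23,24] [20,25]
{[8,9],[4,10],[6,12]} hit by 9; {[11,13],[13,14],[10,16]} hit by 13; {[16,17],[17,19]} hit by 17; {[23,24],[20,25]} hit by 24.
Points: 9, 13, 17, 24 (4 total).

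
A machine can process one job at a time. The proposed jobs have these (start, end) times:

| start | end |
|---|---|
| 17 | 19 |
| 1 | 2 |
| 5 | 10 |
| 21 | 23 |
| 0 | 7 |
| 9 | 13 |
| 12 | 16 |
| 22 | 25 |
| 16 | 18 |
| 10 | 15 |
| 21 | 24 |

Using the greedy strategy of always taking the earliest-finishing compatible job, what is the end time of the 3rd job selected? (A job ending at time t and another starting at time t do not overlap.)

Greedy by earliest finish: after sorting by end time, pick each interval compatible with the last pick.
By end time: (1,2), (0,7), (5,10), (9,13), (10,15), (12,16), (16,18), (17,19), (21,23), (21,24), (22,25).
Pick (1,2); next start ≥ 2 → (5,10); next start ≥ 10 → (10,15); next start ≥ 15 → (16,18); next start ≥ 18 → (21,23).
Selected: (1,2) (5,10) (10,15) (16,18) (21,23)

15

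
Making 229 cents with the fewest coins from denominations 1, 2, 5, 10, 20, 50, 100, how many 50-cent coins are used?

0

Use the largest denomination that fits, subtract, and repeat.
229 = 2×100 + 1×20 + 1×5 + 2×2
Count of 50: 0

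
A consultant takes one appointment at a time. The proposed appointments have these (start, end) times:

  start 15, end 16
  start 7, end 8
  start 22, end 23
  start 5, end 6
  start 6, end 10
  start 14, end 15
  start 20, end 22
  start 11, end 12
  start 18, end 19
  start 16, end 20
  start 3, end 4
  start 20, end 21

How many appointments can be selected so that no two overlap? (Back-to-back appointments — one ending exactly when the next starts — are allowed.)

9

Greedy by earliest finish: after sorting by end time, pick each interval compatible with the last pick.
Sorted by end: (3,4)  (5,6)  (7,8)  (6,10)  (11,12)  (14,15)  (15,16)  (18,19)  (16,20)  (20,21)  (20,22)  (22,23)
take (3,4); take (5,6); take (7,8); take (11,12); take (14,15); take (15,16); take (18,19); skip (16,20); take (20,21); skip (20,22); take (22,23).
Selected 9 appointments.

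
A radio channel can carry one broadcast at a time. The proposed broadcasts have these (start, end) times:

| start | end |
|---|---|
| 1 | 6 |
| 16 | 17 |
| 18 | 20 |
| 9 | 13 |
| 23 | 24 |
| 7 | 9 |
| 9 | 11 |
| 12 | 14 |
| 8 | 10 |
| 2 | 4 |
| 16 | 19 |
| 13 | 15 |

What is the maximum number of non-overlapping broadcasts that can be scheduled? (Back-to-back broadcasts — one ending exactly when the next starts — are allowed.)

7

Order by finish time; keep every interval that doesn't clash with the previous kept one.
Sorted by end: (2,4)  (1,6)  (7,9)  (8,10)  (9,11)  (9,13)  (12,14)  (13,15)  (16,17)  (16,19)  (18,20)  (23,24)
take (2,4); skip (1,6); take (7,9); skip (8,10); take (9,11); skip (9,13); take (12,14); take (16,17); skip (16,19); take (18,20); take (23,24).
Selected 7 broadcasts.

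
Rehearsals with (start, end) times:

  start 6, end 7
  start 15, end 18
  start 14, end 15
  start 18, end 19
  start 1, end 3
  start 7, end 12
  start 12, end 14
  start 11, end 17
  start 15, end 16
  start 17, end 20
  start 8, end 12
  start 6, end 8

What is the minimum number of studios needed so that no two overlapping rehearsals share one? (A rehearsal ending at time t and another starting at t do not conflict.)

3

starts: [1, 6, 6, 7, 8, 11, 12, 14, 15, 15, 17, 18]
ends:   [3, 7, 8, 12, 12, 14, 15, 16, 17, 18, 19, 20]
s1→1 e3→0 s6→1 s6→2 e7→1 s7→2 e8→1 s8→2 s11→3  — peak 3.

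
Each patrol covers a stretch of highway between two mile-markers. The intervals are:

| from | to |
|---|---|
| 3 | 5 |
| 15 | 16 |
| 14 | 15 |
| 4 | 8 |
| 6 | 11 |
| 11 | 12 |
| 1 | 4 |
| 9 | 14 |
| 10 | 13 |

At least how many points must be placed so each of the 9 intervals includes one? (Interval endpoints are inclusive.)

3

Process intervals by earliest right end; each time one isn't hit yet, stab at its right endpoint.
Sorted: [1,4] [3,5] [4,8] [6,11] [11,12] [10,13] [9,14] [14,15] [15,16]
{[1,4],[3,5],[4,8]} hit by 4; {[6,11],[11,12],[10,13],[9,14]} hit by 11; {[14,15],[15,16]} hit by 15.
Points: 4, 11, 15 (3 total).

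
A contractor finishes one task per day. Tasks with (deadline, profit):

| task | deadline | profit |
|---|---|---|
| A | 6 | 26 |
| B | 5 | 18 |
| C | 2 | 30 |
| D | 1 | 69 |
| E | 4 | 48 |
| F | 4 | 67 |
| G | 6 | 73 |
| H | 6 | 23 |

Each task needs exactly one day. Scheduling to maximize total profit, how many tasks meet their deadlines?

6

Sort by profit descending; place each in the latest free slot ≤ its deadline.
By profit: G(d6,73), D(d1,69), F(d4,67), E(d4,48), C(d2,30), A(d6,26), H(d6,23), B(d5,18)
G→slot 6; D→slot 1; F→slot 4; E→slot 3; C→slot 2; A→slot 5; H skipped; B skipped.
6 of 8 scheduled.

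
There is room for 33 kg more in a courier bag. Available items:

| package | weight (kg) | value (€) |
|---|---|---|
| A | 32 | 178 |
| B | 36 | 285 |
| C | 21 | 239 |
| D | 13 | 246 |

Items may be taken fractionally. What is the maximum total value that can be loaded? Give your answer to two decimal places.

473.62

Ratios (sorted): D 18.92, C 11.38, B 7.92, A 5.56
take D (13 @ 246); take 20/21 of C → 227.62. Capacity used 33/33.
Total value = 473.62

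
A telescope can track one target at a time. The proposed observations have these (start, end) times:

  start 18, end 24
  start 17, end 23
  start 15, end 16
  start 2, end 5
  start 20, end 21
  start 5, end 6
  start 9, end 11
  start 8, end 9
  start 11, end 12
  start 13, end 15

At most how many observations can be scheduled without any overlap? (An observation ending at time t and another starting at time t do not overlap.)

8

Order by finish time; keep every interval that doesn't clash with the previous kept one.
By end time: (2,5), (5,6), (8,9), (9,11), (11,12), (13,15), (15,16), (20,21), (17,23), (18,24).
Pick (2,5); next start ≥ 5 → (5,6); next start ≥ 6 → (8,9); next start ≥ 9 → (9,11); next start ≥ 11 → (11,12); next start ≥ 12 → (13,15); next start ≥ 15 → (15,16); next start ≥ 16 → (20,21).
Selected 8 observations.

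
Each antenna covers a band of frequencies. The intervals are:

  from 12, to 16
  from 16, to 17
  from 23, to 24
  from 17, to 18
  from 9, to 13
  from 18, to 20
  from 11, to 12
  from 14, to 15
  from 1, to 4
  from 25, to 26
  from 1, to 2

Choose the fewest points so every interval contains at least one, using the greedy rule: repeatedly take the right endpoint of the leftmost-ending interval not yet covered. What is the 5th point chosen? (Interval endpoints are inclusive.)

20

Sort by right endpoint; whenever an interval is uncovered, place a point at its right end.
Sorted: [1,2] [1,4] [11,12] [9,13] [14,15] [12,16] [16,17] [17,18] [18,20] [23,24] [25,26]
{[1,2],[1,4]} hit by 2; {[11,12],[9,13]} hit by 12; {[14,15],[12,16]} hit by 15; {[16,17],[17,18]} hit by 17; {[18,20]} hit by 20; {[23,24]} hit by 24; {[25,26]} hit by 26.
Points: 2, 12, 15, 17, 20, 24, 26 (7 total).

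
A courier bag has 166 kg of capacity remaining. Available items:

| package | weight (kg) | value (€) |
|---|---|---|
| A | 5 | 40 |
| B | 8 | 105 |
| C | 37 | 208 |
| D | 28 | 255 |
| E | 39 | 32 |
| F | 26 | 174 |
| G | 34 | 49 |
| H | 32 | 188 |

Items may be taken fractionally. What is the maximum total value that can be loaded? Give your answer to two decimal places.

Order: B (105/8=13.12) > D (255/28=9.11) > A (40/5=8.00) > F (174/26=6.69) > H (188/32=5.88) > C (208/37=5.62) > G (49/34=1.44) > E (32/39=0.82)
Fill: take B (8 @ 105) → take D (28 @ 255) → take A (5 @ 40) → take F (26 @ 174) → take H (32 @ 188) → take C (37 @ 208) → take 30/34 of G → 43.24; 166/166 used.
Total value = 1013.24

1013.24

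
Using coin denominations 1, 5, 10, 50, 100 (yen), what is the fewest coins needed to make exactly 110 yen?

110 − 1×100→10 − 1×10→0
Total coins = 1 + 1 = 2

2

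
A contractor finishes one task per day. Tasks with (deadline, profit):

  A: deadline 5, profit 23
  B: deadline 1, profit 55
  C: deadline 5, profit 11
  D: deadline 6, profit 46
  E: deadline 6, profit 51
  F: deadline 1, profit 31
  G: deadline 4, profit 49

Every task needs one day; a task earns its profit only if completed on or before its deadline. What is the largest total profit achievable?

Take jobs in profit order; each goes to the latest open slot no later than its deadline.
By profit: B(d1,55), E(d6,51), G(d4,49), D(d6,46), F(d1,31), A(d5,23), C(d5,11)
B→slot 1; E→slot 6; G→slot 4; D→slot 5; F skipped; A→slot 3; C→slot 2.
Profit = 55 + 11 + 23 + 49 + 46 + 51 = 235

235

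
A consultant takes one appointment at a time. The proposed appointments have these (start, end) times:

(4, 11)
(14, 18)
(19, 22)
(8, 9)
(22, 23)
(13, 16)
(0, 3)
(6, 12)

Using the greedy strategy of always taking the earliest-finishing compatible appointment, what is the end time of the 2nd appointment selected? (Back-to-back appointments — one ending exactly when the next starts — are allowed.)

Sorted by end: (0,3)  (8,9)  (4,11)  (6,12)  (13,16)  (14,18)  (19,22)  (22,23)
take (0,3); take (8,9); skip (4,11); take (13,16); take (19,22); take (22,23).
Selected: (0,3) (8,9) (13,16) (19,22) (22,23)

9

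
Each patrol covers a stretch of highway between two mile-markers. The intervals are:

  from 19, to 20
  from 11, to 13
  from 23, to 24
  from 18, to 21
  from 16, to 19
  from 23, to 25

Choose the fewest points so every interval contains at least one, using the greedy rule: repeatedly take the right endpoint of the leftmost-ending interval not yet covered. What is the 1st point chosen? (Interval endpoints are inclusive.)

By right end: [11,13]  [16,19]  [19,20]  [18,21]  [23,24]  [23,25]
[11,13] uncovered → point at 13; [16,19] uncovered → point at 19; [23,24] uncovered → point at 24.
Points: 13, 19, 24 (3 total).

13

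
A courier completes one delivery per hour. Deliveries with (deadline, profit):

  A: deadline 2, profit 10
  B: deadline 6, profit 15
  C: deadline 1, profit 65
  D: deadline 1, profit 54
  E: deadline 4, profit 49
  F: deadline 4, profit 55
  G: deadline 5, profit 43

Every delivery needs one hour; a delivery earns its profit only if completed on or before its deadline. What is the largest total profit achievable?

237

Sort by profit descending; place each in the latest free slot ≤ its deadline.
By profit: C(d1,65), F(d4,55), D(d1,54), E(d4,49), G(d5,43), B(d6,15), A(d2,10)
C→slot 1; F→slot 4; D skipped; E→slot 3; G→slot 5; B→slot 6; A→slot 2.
Profit = 65 + 10 + 49 + 55 + 43 + 15 = 237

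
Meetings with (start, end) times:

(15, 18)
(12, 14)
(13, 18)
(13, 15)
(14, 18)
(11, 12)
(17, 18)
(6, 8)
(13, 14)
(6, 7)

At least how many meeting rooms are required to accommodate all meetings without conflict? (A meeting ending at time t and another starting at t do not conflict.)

4

Count concurrent intervals with a sweep; the peak is the room count.
Events (time:±→running): 6:+→1 6:+→2 7:-→1 8:-→0 11:+→1 12:-→0 12:+→1 13:+→2 13:+→3 13:+→4 … peak 4.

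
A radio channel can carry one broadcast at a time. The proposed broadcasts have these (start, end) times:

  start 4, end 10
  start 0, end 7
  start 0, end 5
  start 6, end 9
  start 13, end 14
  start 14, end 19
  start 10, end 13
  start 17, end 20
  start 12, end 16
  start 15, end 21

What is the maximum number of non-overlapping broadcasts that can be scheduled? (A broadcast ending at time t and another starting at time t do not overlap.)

By end time: (0,5), (0,7), (6,9), (4,10), (10,13), (13,14), (12,16), (14,19), (17,20), (15,21).
Pick (0,5); next start ≥ 5 → (6,9); next start ≥ 9 → (10,13); next start ≥ 13 → (13,14); next start ≥ 14 → (14,19).
Selected 5 broadcasts.

5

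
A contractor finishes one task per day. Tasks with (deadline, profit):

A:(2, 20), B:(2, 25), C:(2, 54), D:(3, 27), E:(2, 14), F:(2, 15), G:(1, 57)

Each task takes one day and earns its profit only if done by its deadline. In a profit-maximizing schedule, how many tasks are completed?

By profit: G(d1,57), C(d2,54), D(d3,27), B(d2,25), A(d2,20), F(d2,15), E(d2,14)
G→slot 1; C→slot 2; D→slot 3; B skipped; A skipped; F skipped; E skipped.
3 of 7 scheduled.

3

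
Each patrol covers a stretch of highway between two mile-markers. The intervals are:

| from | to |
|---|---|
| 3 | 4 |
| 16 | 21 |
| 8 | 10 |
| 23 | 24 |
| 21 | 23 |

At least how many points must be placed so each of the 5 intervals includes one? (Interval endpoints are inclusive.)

4

Sort by right endpoint; whenever an interval is uncovered, place a point at its right end.
Sorted: [3,4] [8,10] [16,21] [21,23] [23,24]
{[3,4]} hit by 4; {[8,10]} hit by 10; {[16,21],[21,23]} hit by 21; {[23,24]} hit by 24.
Points: 4, 10, 21, 24 (4 total).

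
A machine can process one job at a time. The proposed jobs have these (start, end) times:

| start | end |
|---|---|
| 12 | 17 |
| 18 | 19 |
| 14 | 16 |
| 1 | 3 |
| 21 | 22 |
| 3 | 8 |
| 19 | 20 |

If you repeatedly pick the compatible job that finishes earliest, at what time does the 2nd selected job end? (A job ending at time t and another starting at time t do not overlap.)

Order by finish time; keep every interval that doesn't clash with the previous kept one.
Sorted by end: (1,3)  (3,8)  (14,16)  (12,17)  (18,19)  (19,20)  (21,22)
take (1,3); take (3,8); take (14,16); take (18,19); take (19,20); take (21,22).
Selected: (1,3) (3,8) (14,16) (18,19) (19,20) (21,22)

8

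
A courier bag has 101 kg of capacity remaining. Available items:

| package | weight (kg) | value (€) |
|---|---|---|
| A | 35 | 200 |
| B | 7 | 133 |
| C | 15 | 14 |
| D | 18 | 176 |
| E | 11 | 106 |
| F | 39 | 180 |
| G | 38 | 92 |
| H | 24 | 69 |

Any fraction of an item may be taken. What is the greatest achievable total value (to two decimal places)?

753.46

Sort by value per unit weight and fill in that order.
Order: B (133/7=19.00) > D (176/18=9.78) > E (106/11=9.64) > A (200/35=5.71) > F (180/39=4.62) > H (69/24=2.88) > G (92/38=2.42) > C (14/15=0.93)
Fill: take B (7 @ 133) → take D (18 @ 176) → take E (11 @ 106) → take A (35 @ 200) → take 30/39 of F → 138.46; 101/101 used.
Total value = 753.46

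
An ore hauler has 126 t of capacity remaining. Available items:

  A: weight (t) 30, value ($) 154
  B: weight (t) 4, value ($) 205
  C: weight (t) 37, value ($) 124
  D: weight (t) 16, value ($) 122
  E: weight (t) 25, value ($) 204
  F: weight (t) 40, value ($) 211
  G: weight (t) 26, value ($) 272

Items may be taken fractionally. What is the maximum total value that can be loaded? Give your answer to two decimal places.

1091.00

Order: B (205/4=51.25) > G (272/26=10.46) > E (204/25=8.16) > D (122/16=7.62) > F (211/40=5.28) > A (154/30=5.13) > C (124/37=3.35)
Fill: take B (4 @ 205) → take G (26 @ 272) → take E (25 @ 204) → take D (16 @ 122) → take F (40 @ 211) → take 15/30 of A → 77.00; 126/126 used.
Total value = 1091.00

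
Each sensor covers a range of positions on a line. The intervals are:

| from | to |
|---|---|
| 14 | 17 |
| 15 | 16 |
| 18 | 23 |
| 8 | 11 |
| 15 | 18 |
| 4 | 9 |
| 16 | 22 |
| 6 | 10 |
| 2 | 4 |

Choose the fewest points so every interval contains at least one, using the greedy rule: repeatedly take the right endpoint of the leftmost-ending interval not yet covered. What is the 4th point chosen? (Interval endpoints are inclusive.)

Sort by right endpoint; whenever an interval is uncovered, place a point at its right end.
By right end: [2,4]  [4,9]  [6,10]  [8,11]  [15,16]  [14,17]  [15,18]  [16,22]  [18,23]
[2,4] uncovered → point at 4; [6,10] uncovered → point at 10; [15,16] uncovered → point at 16; [18,23] uncovered → point at 23.
Points: 4, 10, 16, 23 (4 total).

23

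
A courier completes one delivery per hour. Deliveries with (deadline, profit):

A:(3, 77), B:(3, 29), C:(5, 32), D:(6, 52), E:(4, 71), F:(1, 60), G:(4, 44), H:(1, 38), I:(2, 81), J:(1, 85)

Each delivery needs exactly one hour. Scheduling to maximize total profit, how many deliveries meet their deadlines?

Sort by profit descending; place each in the latest free slot ≤ its deadline.
By profit: J(d1,85), I(d2,81), A(d3,77), E(d4,71), F(d1,60), D(d6,52), G(d4,44), H(d1,38), C(d5,32), B(d3,29)
J→slot 1; I→slot 2; A→slot 3; E→slot 4; F skipped; D→slot 6; G skipped; H skipped; C→slot 5; B skipped.
6 of 10 scheduled.

6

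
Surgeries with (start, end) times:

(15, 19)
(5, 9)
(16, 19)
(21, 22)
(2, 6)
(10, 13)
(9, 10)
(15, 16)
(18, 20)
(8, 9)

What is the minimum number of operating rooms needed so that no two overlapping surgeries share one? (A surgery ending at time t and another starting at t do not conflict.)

3

starts: [2, 5, 8, 9, 10, 15, 15, 16, 18, 21]
ends:   [6, 9, 9, 10, 13, 16, 19, 19, 20, 22]
s2→1 s5→2 e6→1 s8→2 e9→1 e9→0 s9→1 e10→0 s10→1 e13→0 s15→1 s15→2 e16→1 s16→2 s18→3  — peak 3.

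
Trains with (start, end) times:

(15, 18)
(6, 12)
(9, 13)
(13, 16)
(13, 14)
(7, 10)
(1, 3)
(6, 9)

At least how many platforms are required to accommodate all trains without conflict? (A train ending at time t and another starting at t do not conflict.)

Count concurrent intervals with a sweep; the peak is the room count.
Events (time:±→running): 1:+→1 3:-→0 6:+→1 6:+→2 7:+→3 … peak 3.

3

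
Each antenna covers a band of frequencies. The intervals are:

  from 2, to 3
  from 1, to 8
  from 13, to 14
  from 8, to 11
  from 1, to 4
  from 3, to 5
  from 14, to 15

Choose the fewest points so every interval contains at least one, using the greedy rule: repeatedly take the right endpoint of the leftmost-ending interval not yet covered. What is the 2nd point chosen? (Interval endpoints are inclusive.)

Sorted: [2,3] [1,4] [3,5] [1,8] [8,11] [13,14] [14,15]
{[2,3],[1,4],[3,5],[1,8]} hit by 3; {[8,11]} hit by 11; {[13,14],[14,15]} hit by 14.
Points: 3, 11, 14 (3 total).

11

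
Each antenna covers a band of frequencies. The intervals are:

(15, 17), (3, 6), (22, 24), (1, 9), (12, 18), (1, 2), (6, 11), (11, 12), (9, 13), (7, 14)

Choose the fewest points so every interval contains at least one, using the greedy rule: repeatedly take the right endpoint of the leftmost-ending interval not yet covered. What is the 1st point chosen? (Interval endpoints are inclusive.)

Sort by right endpoint; whenever an interval is uncovered, place a point at its right end.
By right end: [1,2]  [3,6]  [1,9]  [6,11]  [11,12]  [9,13]  [7,14]  [15,17]  [12,18]  [22,24]
[1,2] uncovered → point at 2; [3,6] uncovered → point at 6; [11,12] uncovered → point at 12; [15,17] uncovered → point at 17; [22,24] uncovered → point at 24.
Points: 2, 6, 12, 17, 24 (5 total).

2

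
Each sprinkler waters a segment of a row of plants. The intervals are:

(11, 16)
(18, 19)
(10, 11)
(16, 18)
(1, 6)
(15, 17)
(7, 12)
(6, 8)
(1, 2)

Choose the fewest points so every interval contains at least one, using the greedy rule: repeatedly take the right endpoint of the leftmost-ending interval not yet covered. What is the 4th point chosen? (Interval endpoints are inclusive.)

By right end: [1,2]  [1,6]  [6,8]  [10,11]  [7,12]  [11,16]  [15,17]  [16,18]  [18,19]
[1,2] uncovered → point at 2; [6,8] uncovered → point at 8; [10,11] uncovered → point at 11; [15,17] uncovered → point at 17; [18,19] uncovered → point at 19.
Points: 2, 8, 11, 17, 19 (5 total).

17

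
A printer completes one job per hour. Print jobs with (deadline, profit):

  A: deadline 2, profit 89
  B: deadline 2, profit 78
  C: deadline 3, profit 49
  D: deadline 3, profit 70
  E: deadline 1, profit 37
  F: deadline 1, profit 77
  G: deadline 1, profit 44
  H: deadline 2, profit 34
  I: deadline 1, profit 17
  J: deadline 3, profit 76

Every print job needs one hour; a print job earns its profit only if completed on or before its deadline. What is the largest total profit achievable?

243

Profit order: A=89 B=78 F=77 J=76 D=70 C=49 G=44 E=37 H=34 I=17
Assign: A→slot 2, B→slot 1, F skipped, J→slot 3, D skipped, C skipped, G skipped, E skipped, H skipped, I skipped.
Slots: [1:B] [2:A] [3:J]
Profit = 78 + 89 + 76 = 243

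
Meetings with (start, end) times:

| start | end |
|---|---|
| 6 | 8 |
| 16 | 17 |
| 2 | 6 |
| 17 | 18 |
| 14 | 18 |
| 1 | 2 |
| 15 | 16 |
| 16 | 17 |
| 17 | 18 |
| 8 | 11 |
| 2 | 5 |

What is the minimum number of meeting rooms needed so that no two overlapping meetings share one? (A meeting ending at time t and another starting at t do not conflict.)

Count concurrent intervals with a sweep; the peak is the room count.
starts: [1, 2, 2, 6, 8, 14, 15, 16, 16, 17, 17]
ends:   [2, 5, 6, 8, 11, 16, 17, 17, 18, 18, 18]
s1→1 e2→0 s2→1 s2→2 e5→1 e6→0 s6→1 e8→0 s8→1 e11→0 s14→1 s15→2 e16→1 s16→2 s16→3  — peak 3.

3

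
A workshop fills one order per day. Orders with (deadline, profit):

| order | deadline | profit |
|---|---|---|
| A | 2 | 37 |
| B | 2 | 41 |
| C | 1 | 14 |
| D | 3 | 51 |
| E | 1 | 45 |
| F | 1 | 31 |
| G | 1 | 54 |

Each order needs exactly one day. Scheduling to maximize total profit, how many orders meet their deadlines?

3

Take jobs in profit order; each goes to the latest open slot no later than its deadline.
By profit: G(d1,54), D(d3,51), E(d1,45), B(d2,41), A(d2,37), F(d1,31), C(d1,14)
G→slot 1; D→slot 3; E skipped; B→slot 2; A skipped; F skipped; C skipped.
3 of 7 scheduled.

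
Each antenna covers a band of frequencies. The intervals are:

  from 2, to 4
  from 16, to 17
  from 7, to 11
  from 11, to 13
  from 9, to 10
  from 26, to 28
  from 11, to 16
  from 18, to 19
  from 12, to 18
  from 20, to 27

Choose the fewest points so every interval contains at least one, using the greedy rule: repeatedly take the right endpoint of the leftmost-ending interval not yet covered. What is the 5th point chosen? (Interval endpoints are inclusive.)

19

Sorted: [2,4] [9,10] [7,11] [11,13] [11,16] [16,17] [12,18] [18,19] [20,27] [26,28]
{[2,4]} hit by 4; {[9,10],[7,11]} hit by 10; {[11,13],[11,16]} hit by 13; {[16,17],[12,18]} hit by 17; {[18,19]} hit by 19; {[20,27],[26,28]} hit by 27.
Points: 4, 10, 13, 17, 19, 27 (6 total).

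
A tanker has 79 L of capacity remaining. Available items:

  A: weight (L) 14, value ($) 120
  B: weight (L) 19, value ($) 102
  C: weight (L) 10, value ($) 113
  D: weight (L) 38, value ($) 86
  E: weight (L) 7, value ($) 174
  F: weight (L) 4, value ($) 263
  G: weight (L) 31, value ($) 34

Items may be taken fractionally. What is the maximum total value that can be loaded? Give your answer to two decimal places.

Ratios (sorted): F 65.75, E 24.86, C 11.30, A 8.57, B 5.37, D 2.26, G 1.10
take F (4 @ 263); take E (7 @ 174); take C (10 @ 113); take A (14 @ 120); take B (19 @ 102); take 25/38 of D → 56.58. Capacity used 79/79.
Total value = 828.58

828.58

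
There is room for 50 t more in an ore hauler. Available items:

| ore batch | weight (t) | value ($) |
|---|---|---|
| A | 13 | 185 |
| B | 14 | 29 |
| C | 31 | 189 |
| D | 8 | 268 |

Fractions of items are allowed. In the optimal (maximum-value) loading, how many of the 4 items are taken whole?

Order: D (268/8=33.50) > A (185/13=14.23) > C (189/31=6.10) > B (29/14=2.07)
Fill: take D (8 @ 268) → take A (13 @ 185) → take 29/31 of C → 176.81; 50/50 used.
2 item(s) taken whole; one partial (take 29/31 of C).

2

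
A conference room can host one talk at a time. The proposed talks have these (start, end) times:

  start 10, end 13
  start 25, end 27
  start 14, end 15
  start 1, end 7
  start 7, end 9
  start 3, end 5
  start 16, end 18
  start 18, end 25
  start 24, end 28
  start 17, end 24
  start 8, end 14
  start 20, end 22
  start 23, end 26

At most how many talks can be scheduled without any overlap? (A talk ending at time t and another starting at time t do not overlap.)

7

Order by finish time; keep every interval that doesn't clash with the previous kept one.
By end time: (3,5), (1,7), (7,9), (10,13), (8,14), (14,15), (16,18), (20,22), (17,24), (18,25), (23,26), (25,27), (24,28).
Pick (3,5); next start ≥ 5 → (7,9); next start ≥ 9 → (10,13); next start ≥ 13 → (14,15); next start ≥ 15 → (16,18); next start ≥ 18 → (20,22); next start ≥ 22 → (23,26).
Selected 7 talks.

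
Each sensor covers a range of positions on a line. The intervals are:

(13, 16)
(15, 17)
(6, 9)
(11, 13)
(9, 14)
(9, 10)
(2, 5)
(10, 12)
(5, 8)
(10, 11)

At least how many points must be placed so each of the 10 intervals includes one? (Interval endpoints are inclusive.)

Process intervals by earliest right end; each time one isn't hit yet, stab at its right endpoint.
Sorted: [2,5] [5,8] [6,9] [9,10] [10,11] [10,12] [11,13] [9,14] [13,16] [15,17]
{[2,5],[5,8]} hit by 5; {[6,9],[9,10]} hit by 9; {[10,11],[10,12],[11,13],[9,14]} hit by 11; {[13,16],[15,17]} hit by 16.
Points: 5, 9, 11, 16 (4 total).

4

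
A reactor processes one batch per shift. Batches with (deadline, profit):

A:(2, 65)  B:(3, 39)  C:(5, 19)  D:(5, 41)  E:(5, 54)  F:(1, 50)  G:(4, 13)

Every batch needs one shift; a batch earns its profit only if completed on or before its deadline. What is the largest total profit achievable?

Profit order: A=65 E=54 F=50 D=41 B=39 C=19 G=13
Assign: A→slot 2, E→slot 5, F→slot 1, D→slot 4, B→slot 3, C skipped, G skipped.
Slots: [1:F] [2:A] [3:B] [4:D] [5:E]
Profit = 50 + 65 + 39 + 41 + 54 = 249

249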